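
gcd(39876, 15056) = 4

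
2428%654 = 466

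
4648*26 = 120848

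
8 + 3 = 11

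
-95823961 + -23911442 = -119735403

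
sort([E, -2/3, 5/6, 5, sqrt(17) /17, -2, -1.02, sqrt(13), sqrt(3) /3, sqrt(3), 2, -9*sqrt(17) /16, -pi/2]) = [-9*sqrt(17) /16, -2, -pi/2, -1.02, -2/3, sqrt(17) /17, sqrt(3) /3, 5/6, sqrt(3), 2, E, sqrt(13), 5]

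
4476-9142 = -4666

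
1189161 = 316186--872975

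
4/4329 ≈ 0.000924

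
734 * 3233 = 2373022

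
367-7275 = -6908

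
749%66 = 23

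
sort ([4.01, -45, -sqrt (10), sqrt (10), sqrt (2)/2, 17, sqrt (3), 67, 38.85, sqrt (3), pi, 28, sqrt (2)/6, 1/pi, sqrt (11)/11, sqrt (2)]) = [-45, -sqrt (10), sqrt (2)/6, sqrt (11)/11, 1/pi, sqrt (2)/2, sqrt (2), sqrt (3), sqrt (3), pi, sqrt (10), 4.01, 17, 28, 38.85, 67]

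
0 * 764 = 0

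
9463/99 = 95 + 58/99 ≈ 95.59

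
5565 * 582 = 3238830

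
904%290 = 34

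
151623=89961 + 61662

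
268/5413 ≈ 0.0495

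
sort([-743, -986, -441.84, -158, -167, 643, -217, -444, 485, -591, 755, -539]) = [-986, -743, -591, -539, -444, -441.84, -217, -167, -158, 485, 643, 755]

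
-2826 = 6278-9104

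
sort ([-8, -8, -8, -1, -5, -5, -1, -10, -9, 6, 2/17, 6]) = [-10, -9, -8, -8, -8, -5, -5, -1, -1, 2/17, 6, 6]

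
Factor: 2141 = 2141^1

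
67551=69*979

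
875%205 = 55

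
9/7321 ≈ 0.00123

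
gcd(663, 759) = 3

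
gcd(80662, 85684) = 62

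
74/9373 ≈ 0.00790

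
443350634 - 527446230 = -84095596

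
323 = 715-392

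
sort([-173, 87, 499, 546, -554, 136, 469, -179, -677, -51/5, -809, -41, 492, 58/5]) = [-809, -677, -554, -179, -173, -41, -51/5, 58/5, 87, 136, 469, 492, 499, 546]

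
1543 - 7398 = -5855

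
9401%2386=2243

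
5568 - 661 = 4907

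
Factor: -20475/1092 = -1 * 2^(-2) * 3^1 * 5^2 = -75/4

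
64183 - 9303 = 54880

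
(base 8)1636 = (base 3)1021022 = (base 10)926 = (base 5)12201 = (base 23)1h6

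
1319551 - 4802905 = -3483354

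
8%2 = 0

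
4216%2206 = 2010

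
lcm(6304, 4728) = 18912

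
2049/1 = 2049 = 2049.00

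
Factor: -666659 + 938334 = 5^2 * 10867^1 = 271675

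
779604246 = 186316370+593287876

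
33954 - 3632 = 30322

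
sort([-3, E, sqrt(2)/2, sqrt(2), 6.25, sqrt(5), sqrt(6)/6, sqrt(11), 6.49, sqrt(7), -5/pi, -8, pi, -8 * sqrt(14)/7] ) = [-8, -8 * sqrt(14)/7, -3, -5/pi, sqrt(6)/6, sqrt(2)/2, sqrt(2), sqrt(5), sqrt(7), E, pi, sqrt(11), 6.25, 6.49] 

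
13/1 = 13 = 13.00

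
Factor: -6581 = -1*6581^1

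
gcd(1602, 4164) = 6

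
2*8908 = 17816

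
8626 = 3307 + 5319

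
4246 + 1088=5334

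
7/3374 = 1/482 ≈ 0.00207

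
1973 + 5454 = 7427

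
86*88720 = 7629920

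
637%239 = 159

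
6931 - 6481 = 450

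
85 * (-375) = -31875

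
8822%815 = 672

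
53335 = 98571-45236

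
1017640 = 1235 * 824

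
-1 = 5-6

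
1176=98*12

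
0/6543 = 0 = 0.00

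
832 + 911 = 1743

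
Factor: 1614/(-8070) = -1 * 5^(-1) = -1/5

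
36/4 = 9 = 9.00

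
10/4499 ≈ 0.00222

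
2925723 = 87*33629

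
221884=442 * 502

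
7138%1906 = 1420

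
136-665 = -529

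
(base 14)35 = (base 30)1h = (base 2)101111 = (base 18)2b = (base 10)47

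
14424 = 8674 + 5750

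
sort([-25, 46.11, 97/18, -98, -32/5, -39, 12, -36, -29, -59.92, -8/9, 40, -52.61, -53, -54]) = [-98, -59.92, -54, -53, -52.61, -39, -36, -29, -25, -32/5, -8/9, 97/18, 12, 40, 46.11]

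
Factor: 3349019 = 941^1 * 3559^1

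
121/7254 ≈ 0.0167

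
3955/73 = 54 + 13/73 ≈ 54.18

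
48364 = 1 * 48364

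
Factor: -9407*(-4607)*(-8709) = -1*3^1*17^1*23^1*271^1*409^1*2903^1 = -377431068741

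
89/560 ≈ 0.159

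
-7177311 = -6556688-620623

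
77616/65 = 1194 + 6/65 ≈ 1194.09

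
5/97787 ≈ 0.0000511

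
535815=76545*7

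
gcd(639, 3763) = 71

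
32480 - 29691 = 2789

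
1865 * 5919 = 11038935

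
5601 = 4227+1374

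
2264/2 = 1132 = 1132.00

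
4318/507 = 8+262/507 ≈ 8.52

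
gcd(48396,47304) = 12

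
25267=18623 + 6644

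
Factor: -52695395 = -1*5^1*2099^1*5021^1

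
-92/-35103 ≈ 0.00262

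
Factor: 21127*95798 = 2^1*19^1*37^1*571^1*2521^1 = 2023924346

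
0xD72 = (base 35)2SC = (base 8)6562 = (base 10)3442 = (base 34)2X8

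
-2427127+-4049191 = -6476318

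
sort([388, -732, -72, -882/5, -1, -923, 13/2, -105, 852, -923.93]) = [-923.93, -923, -732, -882/5, -105, -72, -1, 13/2, 388, 852]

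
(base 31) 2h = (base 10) 79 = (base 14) 59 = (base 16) 4f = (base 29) 2l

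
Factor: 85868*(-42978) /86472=-1*3^(-1)*13^1*19^1*29^1*1201^(-1)*21467^1=-153768121/3603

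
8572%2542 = 946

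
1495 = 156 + 1339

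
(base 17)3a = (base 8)75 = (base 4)331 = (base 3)2021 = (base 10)61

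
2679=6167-3488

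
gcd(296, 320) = 8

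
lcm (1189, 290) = 11890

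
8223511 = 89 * 92399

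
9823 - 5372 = 4451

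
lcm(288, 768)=2304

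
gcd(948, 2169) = 3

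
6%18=6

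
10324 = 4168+6156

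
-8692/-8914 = 4346/4457 ≈ 0.975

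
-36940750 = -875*42218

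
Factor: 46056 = 2^3*3^1*19^1*101^1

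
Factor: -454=-1*2^1*227^1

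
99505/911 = 109 + 206/911 ≈ 109.23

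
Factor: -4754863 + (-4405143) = -1 * 2^1 * 113^1 * 40531^1 = -9160006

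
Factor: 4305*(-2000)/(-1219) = 2^4*3^1*5^4*7^1*23^(-1)*41^1*53^(-1) = 8610000/1219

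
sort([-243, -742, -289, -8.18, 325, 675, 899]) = [-742, -289, -243, -8.18, 325, 675, 899]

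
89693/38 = 2360 + 13/38 ≈ 2360.34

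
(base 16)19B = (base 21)JC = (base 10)411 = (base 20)10B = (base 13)258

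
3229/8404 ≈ 0.384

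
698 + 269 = 967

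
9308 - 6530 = 2778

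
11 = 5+6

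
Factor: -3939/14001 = -1*101^1*359^(-1) = -101/359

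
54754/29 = 1888 + 2/29 ≈ 1888.07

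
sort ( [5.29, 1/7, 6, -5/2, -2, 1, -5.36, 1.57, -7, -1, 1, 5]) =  [-7, -5.36, -5/2, -2, -1, 1/7, 1, 1, 1.57, 5, 5.29, 6]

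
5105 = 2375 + 2730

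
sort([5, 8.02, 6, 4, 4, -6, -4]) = [-6, -4, 4, 4, 5, 6, 8.02]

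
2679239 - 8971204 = -6291965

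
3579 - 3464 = 115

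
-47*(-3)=141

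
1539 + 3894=5433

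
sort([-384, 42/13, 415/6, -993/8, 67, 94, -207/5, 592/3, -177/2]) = [-384, -993/8, -177/2, -207/5, 42/13, 67, 415/6, 94, 592/3]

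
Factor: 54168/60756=2^1*37^1*83^(-1)=74/83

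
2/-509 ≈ -0.00393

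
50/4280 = 5/428 ≈ 0.0117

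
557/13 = 42+11/13 ≈ 42.85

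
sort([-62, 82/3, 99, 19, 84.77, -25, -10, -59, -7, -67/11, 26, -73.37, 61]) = [-73.37, -62, -59, -25, -10, -7, -67/11, 19, 26, 82/3, 61, 84.77, 99]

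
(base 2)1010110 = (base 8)126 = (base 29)2s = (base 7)152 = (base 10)86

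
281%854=281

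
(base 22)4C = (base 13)79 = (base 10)100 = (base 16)64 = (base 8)144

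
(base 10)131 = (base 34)3t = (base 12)ab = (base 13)a1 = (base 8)203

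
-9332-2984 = -12316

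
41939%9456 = 4115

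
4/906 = 2/453 ≈ 0.00442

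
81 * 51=4131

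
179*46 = 8234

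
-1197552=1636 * (-732)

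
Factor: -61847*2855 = -1*5^1*23^1*571^1*2689^1 = -176573185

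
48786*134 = 6537324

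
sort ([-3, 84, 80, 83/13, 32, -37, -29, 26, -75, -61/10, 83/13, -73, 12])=[-75, -73, -37, -29, -61/10, -3, 83/13, 83/13, 12, 26, 32, 80, 84]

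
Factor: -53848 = -1 * 2^3 * 53^1 * 127^1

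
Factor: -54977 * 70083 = -1 * 3^2 * 13^2 * 599^1 * 4229^1 = -3852953091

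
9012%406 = 80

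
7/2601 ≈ 0.00269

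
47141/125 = 377+16/125 ≈ 377.13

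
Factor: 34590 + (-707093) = -1 * 13^1 * 17^2 * 179^1 = -672503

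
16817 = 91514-74697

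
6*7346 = 44076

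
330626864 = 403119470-72492606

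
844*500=422000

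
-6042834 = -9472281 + 3429447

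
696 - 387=309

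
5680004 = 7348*773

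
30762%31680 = 30762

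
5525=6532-1007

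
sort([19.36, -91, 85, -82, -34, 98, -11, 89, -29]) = [-91, -82, -34, -29, -11, 19.36, 85, 89, 98]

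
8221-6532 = 1689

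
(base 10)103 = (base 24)47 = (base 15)6d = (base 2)1100111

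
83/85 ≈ 0.976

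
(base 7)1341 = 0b1000000111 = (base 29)hq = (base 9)636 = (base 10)519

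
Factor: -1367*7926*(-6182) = 2^2*3^1*11^1*281^1*1321^1*1367^1 = 66980993244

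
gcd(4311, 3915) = 9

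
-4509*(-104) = 468936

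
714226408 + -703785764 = 10440644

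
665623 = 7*95089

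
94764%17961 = 4959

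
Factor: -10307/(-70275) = 3^(-1)*5^(-2)*11^1 = 11/75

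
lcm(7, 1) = 7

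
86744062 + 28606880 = 115350942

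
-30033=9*(-3337)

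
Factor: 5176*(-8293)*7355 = -1*2^3*5^1*647^1*1471^1*8293^1 = -315710197640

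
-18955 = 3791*(-5)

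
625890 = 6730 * 93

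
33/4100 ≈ 0.00805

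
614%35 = 19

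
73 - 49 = 24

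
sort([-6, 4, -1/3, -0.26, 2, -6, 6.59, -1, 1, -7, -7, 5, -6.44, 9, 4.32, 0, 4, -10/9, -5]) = [-7, -7, -6.44, -6, -6, -5, -10/9, -1, -1/3, -0.26, 0, 1, 2, 4, 4, 4.32, 5, 6.59, 9]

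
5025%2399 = 227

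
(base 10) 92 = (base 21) 48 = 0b1011100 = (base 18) 52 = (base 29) 35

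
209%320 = 209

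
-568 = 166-734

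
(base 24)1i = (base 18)26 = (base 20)22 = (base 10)42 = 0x2a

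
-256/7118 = -128/3559 ≈ -0.0360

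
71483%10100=783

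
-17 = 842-859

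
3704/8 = 463 = 463.00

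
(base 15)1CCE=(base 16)187D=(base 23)BJD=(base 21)E4B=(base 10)6269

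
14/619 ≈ 0.0226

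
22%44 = 22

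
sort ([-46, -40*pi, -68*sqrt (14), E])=[-68*sqrt (14), -40*pi, -46, E]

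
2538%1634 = 904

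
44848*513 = 23007024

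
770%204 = 158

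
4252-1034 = 3218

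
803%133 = 5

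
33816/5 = 6763 + 1/5 = 6763.20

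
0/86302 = 0 = 0.00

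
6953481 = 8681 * 801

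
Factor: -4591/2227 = -1*17^(-1)*131^(-1)*4591^1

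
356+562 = 918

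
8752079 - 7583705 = 1168374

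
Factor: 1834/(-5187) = -1 * 2^1 * 3^(-1) * 13^(-1) * 19^(-1) * 131^1 = -262/741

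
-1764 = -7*252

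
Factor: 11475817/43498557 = 3^(-2)*83^(-1)*58231^(-1)*11475817^1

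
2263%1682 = 581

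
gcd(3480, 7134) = 174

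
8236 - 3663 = 4573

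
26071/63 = 413 + 52/63 ≈ 413.83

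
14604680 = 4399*3320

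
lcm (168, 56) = 168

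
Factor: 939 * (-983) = -1 * 3^1 * 313^1 * 983^1 = -923037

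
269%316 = 269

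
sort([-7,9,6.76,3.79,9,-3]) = [-7,-3,3.79,6.76,9,9]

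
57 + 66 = 123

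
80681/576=140+41/576 ≈ 140.07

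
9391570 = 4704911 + 4686659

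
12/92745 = 4/30915 ≈ 0.000129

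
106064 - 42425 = 63639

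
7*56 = 392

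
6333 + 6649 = 12982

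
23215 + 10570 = 33785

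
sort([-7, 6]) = [-7, 6]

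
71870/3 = 23956 + 2/3 ≈ 23956.67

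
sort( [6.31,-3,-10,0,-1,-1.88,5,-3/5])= [-10,-3,-1.88,-1,-3/5,0,5,6.31]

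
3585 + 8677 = 12262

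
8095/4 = 2023+3/4 = 2023.75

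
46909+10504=57413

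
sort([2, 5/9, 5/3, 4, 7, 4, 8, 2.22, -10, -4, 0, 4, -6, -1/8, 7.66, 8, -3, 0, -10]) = [-10, -10, -6, -4, -3, -1/8, 0, 0, 5/9, 5/3, 2, 2.22, 4, 4, 4, 7, 7.66, 8, 8]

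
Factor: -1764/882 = -1*2^1 = -2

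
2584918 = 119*21722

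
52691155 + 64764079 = 117455234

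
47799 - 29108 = 18691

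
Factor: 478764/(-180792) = -1 * 2^(-1) * 3^(-3) * 11^1 * 13^1 = -143/54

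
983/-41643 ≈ -0.0236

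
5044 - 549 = 4495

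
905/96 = 9 + 41/96 ≈ 9.43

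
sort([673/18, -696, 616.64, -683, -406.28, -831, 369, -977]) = [-977, -831, -696, -683, -406.28, 673/18, 369, 616.64]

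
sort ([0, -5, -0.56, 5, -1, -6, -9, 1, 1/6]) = [-9, -6, -5, -1, -0.56, 0, 1/6, 1, 5]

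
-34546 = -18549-15997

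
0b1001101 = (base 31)2f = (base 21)3e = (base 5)302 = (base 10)77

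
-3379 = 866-4245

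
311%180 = 131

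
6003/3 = 2001 = 2001.00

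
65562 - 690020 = -624458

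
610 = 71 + 539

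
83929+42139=126068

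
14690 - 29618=-14928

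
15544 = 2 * 7772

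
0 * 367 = 0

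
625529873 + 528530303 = 1154060176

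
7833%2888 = 2057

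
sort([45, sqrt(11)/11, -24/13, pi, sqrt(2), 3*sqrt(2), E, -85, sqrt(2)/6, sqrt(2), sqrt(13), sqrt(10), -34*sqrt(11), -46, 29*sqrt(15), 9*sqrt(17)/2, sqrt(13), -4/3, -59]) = [-34*sqrt(11), -85, -59, -46, -24/13, -4/3, sqrt(2)/6, sqrt(11)/11, sqrt(2), sqrt(2), E, pi, sqrt(10), sqrt(13), sqrt(13), 3*sqrt(2), 9*sqrt(17)/2, 45, 29*sqrt(15)]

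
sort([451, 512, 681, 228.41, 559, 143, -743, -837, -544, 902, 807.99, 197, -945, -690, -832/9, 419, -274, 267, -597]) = [-945, -837, -743, -690, -597, -544, -274, -832/9, 143, 197, 228.41, 267, 419, 451, 512, 559, 681, 807.99, 902]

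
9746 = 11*886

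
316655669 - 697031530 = -380375861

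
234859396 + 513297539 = 748156935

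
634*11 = 6974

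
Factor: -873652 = -1*2^2*13^1*53^1*317^1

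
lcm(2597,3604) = 176596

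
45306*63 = 2854278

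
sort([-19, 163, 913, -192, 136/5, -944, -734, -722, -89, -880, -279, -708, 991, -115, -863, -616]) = [-944, -880, -863, -734, -722, -708, -616, -279, -192, -115, -89, -19, 136/5, 163, 913, 991]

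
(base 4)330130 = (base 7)14164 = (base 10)3868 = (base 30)48s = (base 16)f1c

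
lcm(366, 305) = 1830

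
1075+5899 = 6974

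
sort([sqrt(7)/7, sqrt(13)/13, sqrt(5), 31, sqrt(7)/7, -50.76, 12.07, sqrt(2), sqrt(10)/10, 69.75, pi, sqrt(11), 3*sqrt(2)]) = [-50.76, sqrt(13)/13, sqrt(10)/10, sqrt(7)/7, sqrt(7)/7, sqrt(2), sqrt(5), pi, sqrt(11), 3*sqrt(2), 12.07, 31, 69.75]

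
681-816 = -135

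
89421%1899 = 168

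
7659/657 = 11 + 48/73 ≈ 11.66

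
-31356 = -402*78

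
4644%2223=198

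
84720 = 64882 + 19838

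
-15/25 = -3/5 = -0.60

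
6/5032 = 3/2516 ≈ 0.00119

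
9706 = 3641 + 6065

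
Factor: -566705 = -1*5^1*113341^1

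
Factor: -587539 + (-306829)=-1 * 2^5 * 19^1 * 1471^1=-894368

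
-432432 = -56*7722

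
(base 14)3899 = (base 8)23317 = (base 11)7512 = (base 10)9935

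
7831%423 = 217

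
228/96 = 2 + 3/8≈2.38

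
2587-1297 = 1290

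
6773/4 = 1693 + 1/4 = 1693.25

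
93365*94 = 8776310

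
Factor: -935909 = -1*13^1*71993^1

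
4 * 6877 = 27508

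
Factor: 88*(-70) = -1*2^4*5^1*7^1*11^1 = -6160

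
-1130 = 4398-5528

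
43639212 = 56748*769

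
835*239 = 199565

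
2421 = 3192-771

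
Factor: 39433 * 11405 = 5^1 * 47^1 * 839^1 * 2281^1 = 449733365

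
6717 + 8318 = 15035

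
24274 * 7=169918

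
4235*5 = 21175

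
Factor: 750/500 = 2^ (-1)*3^1 = 3/2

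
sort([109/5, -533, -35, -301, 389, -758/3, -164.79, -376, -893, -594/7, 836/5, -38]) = [-893, -533, -376, -301, -758/3, -164.79, -594/7, -38, -35, 109/5, 836/5, 389]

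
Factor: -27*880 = -1*2^4*3^3*5^1*11^1 = -23760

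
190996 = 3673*52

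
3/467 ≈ 0.00642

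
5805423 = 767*7569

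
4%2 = 0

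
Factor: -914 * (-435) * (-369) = -1 * 2^1 * 3^3 * 5^1 * 29^1 * 41^1 * 457^1 = -146710710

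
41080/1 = 41080 = 41080.00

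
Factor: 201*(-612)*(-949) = 2^2*3^3*13^1*17^1*67^1*73^1 = 116738388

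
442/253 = 1 + 189/253 ≈ 1.75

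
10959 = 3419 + 7540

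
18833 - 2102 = 16731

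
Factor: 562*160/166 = 2^5*5^1*83^(-1)*281^1 = 44960/83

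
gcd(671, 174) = 1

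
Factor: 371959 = 7^2*7591^1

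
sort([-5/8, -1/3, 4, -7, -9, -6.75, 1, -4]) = [-9, -7, -6.75, -4, -5/8, -1/3, 1, 4]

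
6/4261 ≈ 0.00141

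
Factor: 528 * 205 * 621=2^4 * 3^4 * 5^1 * 11^1 * 23^1 * 41^1=67217040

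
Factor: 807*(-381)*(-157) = 3^2*127^1*157^1*269^1 = 48272319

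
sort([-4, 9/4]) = [-4, 9/4]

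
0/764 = 0 = 0.00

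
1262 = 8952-7690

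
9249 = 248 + 9001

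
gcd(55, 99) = 11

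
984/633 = 1+117/211 ≈ 1.55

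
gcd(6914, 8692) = 2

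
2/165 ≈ 0.0121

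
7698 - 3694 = 4004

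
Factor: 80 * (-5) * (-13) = 2^4 * 5^2 * 13^1 = 5200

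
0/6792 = 0 = 0.00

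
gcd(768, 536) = 8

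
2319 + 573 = 2892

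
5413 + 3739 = 9152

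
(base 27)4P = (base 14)97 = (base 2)10000101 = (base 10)133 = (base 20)6D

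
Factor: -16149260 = -1*2^2*5^1*807463^1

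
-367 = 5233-5600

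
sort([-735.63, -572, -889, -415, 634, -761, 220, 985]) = [-889, -761, -735.63, -572, -415, 220, 634, 985]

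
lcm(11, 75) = 825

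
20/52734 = 10/26367 ≈ 0.000379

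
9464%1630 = 1314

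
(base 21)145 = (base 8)1022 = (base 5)4110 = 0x212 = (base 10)530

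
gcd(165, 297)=33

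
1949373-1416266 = 533107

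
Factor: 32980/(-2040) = -1*2^(-1)*3^(-1)*97^1 = -97/6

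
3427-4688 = -1261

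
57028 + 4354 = 61382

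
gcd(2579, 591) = 1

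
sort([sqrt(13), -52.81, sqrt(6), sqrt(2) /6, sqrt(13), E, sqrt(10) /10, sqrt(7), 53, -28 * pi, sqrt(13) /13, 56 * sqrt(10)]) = [-28 * pi, -52.81, sqrt(2) /6, sqrt(13) /13, sqrt(10) /10, sqrt(6), sqrt(7), E, sqrt(13), sqrt(13), 53, 56 * sqrt(10)]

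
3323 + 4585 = 7908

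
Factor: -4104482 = -1*2^1*151^1*13591^1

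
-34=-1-33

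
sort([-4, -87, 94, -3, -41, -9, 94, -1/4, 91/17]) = [-87, -41, -9, -4, -3, -1/4, 91/17, 94, 94]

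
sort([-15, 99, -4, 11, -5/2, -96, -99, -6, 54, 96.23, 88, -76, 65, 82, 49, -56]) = [-99, -96, -76, -56, -15, -6, -4, -5/2, 11, 49, 54, 65, 82, 88, 96.23, 99]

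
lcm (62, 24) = 744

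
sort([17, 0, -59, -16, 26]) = [-59, -16, 0, 17, 26]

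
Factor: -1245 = -1*3^1*5^1*83^1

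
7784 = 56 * 139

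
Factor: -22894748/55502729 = -1*2^2*43^1*133109^1*55502729^(-1)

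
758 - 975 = -217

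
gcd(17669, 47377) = 1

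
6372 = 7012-640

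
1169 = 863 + 306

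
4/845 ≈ 0.00473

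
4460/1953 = 2 + 554/1953 ≈ 2.28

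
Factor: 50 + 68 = 2^1*59^1 = 118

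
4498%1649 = 1200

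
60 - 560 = -500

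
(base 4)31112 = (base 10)854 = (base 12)5b2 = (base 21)1je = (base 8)1526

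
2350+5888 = 8238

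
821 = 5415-4594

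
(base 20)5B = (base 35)36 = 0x6F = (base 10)111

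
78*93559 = 7297602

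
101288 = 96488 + 4800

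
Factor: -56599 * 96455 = -1 * 5^1 * 101^1 * 191^1 * 56599^1 = -5459256545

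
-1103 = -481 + -622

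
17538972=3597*4876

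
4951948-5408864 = -456916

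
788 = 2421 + -1633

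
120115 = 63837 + 56278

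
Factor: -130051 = -1 * 130051^1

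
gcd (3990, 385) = 35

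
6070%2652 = 766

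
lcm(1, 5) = 5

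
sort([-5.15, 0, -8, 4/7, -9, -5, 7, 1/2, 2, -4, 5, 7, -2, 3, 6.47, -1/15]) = [-9, -8, -5.15, -5, -4, -2, -1/15, 0, 1/2, 4/7, 2, 3, 5, 6.47, 7, 7]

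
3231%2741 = 490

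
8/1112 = 1/139 ≈ 0.00719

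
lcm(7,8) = 56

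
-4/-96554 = 2/48277 ≈ 0.0000414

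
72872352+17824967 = 90697319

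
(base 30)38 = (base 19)53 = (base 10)98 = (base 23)46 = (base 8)142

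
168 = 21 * 8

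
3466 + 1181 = 4647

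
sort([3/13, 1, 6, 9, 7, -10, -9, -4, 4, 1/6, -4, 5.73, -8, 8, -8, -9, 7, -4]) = [-10, -9, -9, -8, -8, -4, -4, -4, 1/6, 3/13, 1, 4, 5.73, 6, 7, 7, 8, 9]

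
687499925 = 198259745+489240180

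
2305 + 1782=4087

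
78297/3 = 26099 = 26099.00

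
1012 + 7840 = 8852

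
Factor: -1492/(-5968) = 2^(-2) = 1/4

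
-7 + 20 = 13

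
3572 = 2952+620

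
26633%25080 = 1553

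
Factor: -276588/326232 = -1*2^ (-1)*3^1*13^1*23^ (-1) = -39/46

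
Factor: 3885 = 3^1 * 5^1 * 7^1 * 37^1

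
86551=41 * 2111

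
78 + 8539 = 8617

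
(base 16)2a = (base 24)1i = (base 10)42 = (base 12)36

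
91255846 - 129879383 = -38623537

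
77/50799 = 11/7257 ≈ 0.00152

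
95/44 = 2 + 7/44 ≈ 2.16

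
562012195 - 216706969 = 345305226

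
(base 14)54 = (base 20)3e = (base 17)46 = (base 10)74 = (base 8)112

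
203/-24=-8 - 11/24≈-8.46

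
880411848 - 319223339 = 561188509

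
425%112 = 89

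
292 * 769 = 224548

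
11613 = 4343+7270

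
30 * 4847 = 145410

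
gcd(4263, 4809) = 21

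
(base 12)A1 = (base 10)121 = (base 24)51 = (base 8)171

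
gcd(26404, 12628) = 1148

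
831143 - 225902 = 605241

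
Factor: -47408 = -1 * 2^4 * 2963^1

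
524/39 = 13 + 17/39 ≈ 13.44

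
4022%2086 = 1936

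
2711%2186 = 525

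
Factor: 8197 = 7^1*1171^1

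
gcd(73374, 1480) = 2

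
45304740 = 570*79482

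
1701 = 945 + 756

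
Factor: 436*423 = 2^2*3^2*47^1*109^1 = 184428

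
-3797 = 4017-7814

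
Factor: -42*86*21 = -1*2^2*3^2*7^2*43^1 = -75852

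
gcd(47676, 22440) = 12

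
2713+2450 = 5163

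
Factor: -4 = -1*2^2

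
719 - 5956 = -5237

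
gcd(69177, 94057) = 1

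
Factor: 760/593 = 2^3 * 5^1 * 19^1 * 593^ (-1)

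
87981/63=29327/21 ≈ 1396.52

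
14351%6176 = 1999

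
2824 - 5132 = -2308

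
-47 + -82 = -129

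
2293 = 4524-2231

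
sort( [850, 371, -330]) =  [-330, 371, 850]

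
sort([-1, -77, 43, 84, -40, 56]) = [-77, -40, -1, 43, 56, 84]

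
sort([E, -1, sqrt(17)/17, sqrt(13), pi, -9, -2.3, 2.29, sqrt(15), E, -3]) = [-9, -3, -2.3, -1, sqrt(17)/17, 2.29, E, E, pi, sqrt(13), sqrt(15)]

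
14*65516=917224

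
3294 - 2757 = 537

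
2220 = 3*740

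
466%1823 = 466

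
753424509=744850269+8574240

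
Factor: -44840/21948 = -1*2^1*3^(-1)*5^1*19^1*31^(-1) = -190/93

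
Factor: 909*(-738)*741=-1*2^1*3^5*13^1*19^1*41^1*101^1=-497093922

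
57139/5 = 11427 + 4/5 = 11427.80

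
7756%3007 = 1742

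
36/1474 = 18/737≈0.0244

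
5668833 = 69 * 82157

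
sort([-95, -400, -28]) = [-400, -95, -28]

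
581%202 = 177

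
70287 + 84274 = 154561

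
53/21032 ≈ 0.00252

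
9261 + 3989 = 13250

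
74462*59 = 4393258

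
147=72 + 75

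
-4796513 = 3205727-8002240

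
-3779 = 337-4116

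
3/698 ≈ 0.00430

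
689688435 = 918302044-228613609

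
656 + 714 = 1370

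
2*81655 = 163310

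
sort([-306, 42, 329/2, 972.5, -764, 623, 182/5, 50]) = [-764, -306, 182/5, 42, 50, 329/2, 623, 972.5]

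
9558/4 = 4779/2 = 2389.50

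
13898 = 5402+8496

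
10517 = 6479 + 4038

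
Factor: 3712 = 2^7 * 29^1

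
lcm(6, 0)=0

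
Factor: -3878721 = -1*3^2*7^1*11^1*29^1*193^1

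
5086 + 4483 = 9569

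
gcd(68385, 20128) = 1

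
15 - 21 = -6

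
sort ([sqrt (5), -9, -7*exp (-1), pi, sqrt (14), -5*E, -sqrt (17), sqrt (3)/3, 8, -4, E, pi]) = [-5*E, -9, -sqrt (17), -4, -7*exp (-1), sqrt (3)/3, sqrt (5), E, pi, pi, sqrt (14), 8]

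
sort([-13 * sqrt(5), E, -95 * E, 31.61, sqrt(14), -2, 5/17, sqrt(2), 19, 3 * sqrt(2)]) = [-95 * E, -13 * sqrt(5), -2, 5/17, sqrt(2), E, sqrt(14), 3 * sqrt(2), 19, 31.61]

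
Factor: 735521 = 151^1*4871^1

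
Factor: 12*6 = 2^3*3^2 = 72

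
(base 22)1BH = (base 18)255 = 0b1011100111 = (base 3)1000112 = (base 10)743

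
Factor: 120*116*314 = 2^6*3^1*5^1*29^1*157^1 = 4370880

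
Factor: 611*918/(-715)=-1*2^1*3^3*5^(-1)*11^(-1)*17^1*47^1=-43146/55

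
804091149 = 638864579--165226570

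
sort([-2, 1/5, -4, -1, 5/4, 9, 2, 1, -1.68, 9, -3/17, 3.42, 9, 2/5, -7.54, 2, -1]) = [-7.54, -4, -2, -1.68, -1, -1, -3/17, 1/5, 2/5, 1, 5/4, 2, 2, 3.42, 9, 9, 9]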